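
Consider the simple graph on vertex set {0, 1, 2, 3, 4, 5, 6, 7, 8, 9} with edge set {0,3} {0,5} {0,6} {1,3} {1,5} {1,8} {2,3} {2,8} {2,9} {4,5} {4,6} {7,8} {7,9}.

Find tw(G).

A width-2 tree decomposition is:
Bags: B1 = {7, 8, 9}  B2 = {2, 8, 9}  B3 = {1, 2, 8}  B4 = {1, 2, 3}  B5 = {1, 3, 5}  B6 = {0, 3, 5}  B7 = {0, 4, 5}  B8 = {0, 4, 6}
Tree: B1–B2, B2–B3, B3–B4, B4–B5, B5–B6, B6–B7, B7–B8
The largest bag has 3 vertices, giving width 2; this decomposition certifies tw(G) ≤ 2. The edges 7–9–2–8–7 form a cycle, so G is not a tree and its treewidth is at least 2. Hence tw(G) = 2 exactly.

2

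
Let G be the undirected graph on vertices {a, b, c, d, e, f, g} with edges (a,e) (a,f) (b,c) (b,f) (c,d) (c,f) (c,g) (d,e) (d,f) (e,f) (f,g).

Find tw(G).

2

A width-2 tree decomposition is:
Bags: B1 = {c, d, f}  B2 = {d, e, f}  B3 = {c, f, g}  B4 = {a, e, f}  B5 = {b, c, f}
Tree: B1–B2, B1–B3, B2–B4, B3–B5
The largest bag has 3 vertices, giving width 2; this decomposition certifies tw(G) ≤ 2. Conversely, {d, e, f} is a clique of size 3, and the vertices of any clique must share a bag in every tree decomposition; so some bag has ≥ 3 vertices and tw(G) ≥ 2. The upper and lower bounds meet at 2, so that is the treewidth.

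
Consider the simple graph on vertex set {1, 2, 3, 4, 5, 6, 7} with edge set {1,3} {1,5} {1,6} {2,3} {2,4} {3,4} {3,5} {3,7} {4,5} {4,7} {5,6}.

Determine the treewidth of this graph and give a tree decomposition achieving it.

Treewidth 2.
Bags: B1 = {3, 4, 7}  B2 = {3, 4, 5}  B3 = {2, 3, 4}  B4 = {1, 3, 5}  B5 = {1, 5, 6}
Tree: B1–B2, B1–B3, B2–B4, B4–B5

Every bag has size at most 3, so the width is 3 − 1 = 2 and tw(G) ≤ 2. Conversely, {1, 3, 5} is a clique of size 3, and the vertices of any clique must share a bag in every tree decomposition; so some bag has ≥ 3 vertices and tw(G) ≥ 2. Hence tw(G) = 2 exactly.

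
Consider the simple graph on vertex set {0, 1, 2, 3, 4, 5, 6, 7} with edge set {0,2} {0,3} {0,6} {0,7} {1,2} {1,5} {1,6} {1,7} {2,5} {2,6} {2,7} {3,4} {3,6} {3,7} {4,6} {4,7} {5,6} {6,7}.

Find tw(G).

A width-3 tree decomposition is:
Bags: B1 = {0, 2, 6, 7}  B2 = {0, 3, 6, 7}  B3 = {1, 2, 6, 7}  B4 = {1, 2, 5, 6}  B5 = {3, 4, 6, 7}
Tree: B1–B2, B1–B3, B3–B4, B2–B5
Every bag has size at most 4, so the width is 4 − 1 = 3 and tw(G) ≤ 3. For the lower bound, the 4 vertices {1, 2, 5, 6} are pairwise adjacent, and any tree decomposition puts a clique entirely inside one bag — forcing width ≥ 3. Therefore the treewidth is 3.

3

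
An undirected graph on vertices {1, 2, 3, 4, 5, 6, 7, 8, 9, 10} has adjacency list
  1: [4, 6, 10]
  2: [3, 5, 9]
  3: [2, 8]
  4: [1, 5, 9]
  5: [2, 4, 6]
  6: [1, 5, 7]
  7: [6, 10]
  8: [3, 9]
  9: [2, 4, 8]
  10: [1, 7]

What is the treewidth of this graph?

A width-2 tree decomposition is:
Bags: B1 = {1, 7, 10}  B2 = {1, 6, 7}  B3 = {1, 4, 6}  B4 = {4, 5, 6}  B5 = {4, 5, 9}  B6 = {2, 5, 9}  B7 = {2, 8, 9}  B8 = {2, 3, 8}
Tree: B1–B2, B2–B3, B3–B4, B4–B5, B5–B6, B6–B7, B7–B8
Every bag has size at most 3, so the width is 3 − 1 = 2 and tw(G) ≤ 2. The edges 10–7–6–1–10 form a cycle, so G is not a tree and its treewidth is at least 2. Hence tw(G) = 2 exactly.

2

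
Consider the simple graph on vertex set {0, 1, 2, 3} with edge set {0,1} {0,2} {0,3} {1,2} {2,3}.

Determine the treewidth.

2

A width-2 tree decomposition is:
Bags: B1 = {0, 1, 2}  B2 = {0, 2, 3}
Tree: B1–B2
The largest bag has 3 vertices, giving width 2; this decomposition certifies tw(G) ≤ 2. On the other hand G contains the 3-clique {0, 1, 2}. A clique must lie in a single bag of any decomposition, so no decomposition can have width below 2. Hence tw(G) = 2 exactly.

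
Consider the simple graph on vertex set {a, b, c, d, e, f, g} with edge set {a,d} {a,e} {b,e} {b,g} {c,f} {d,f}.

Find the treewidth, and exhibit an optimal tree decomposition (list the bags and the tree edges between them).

Treewidth 1.
Bags: B1 = {c, f}  B2 = {d, f}  B3 = {a, d}  B4 = {a, e}  B5 = {b, e}  B6 = {b, g}
Tree: B1–B2, B2–B3, B3–B4, B4–B5, B5–B6

The largest bag has 2 vertices, giving width 1; this decomposition certifies tw(G) ≤ 1. Any graph with an edge has treewidth ≥ 1, and G has the edge c–f. Combining the bounds, tw(G) = 1.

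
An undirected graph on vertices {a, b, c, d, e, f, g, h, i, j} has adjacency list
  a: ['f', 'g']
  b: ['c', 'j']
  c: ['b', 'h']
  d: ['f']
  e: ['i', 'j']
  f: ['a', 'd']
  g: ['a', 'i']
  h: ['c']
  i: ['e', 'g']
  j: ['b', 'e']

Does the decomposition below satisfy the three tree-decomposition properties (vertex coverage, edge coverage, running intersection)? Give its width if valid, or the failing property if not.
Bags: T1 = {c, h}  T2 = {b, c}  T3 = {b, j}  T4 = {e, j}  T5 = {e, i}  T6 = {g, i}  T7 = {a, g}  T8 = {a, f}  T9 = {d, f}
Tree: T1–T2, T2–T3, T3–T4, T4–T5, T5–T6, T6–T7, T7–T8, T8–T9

Checking the three conditions: (i) the bags cover all of {a, b, c, d, e, f, g, h, i, j}; (ii) for each edge, some bag contains both endpoints; (iii) the bags containing any fixed vertex form a subtree. All hold, so the decomposition is valid with width 2 − 1 = 1.

Yes; width 1.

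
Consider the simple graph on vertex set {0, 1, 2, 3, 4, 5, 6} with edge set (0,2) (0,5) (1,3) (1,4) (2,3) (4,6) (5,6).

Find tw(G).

2

A width-2 tree decomposition is:
Bags: B1 = {1, 4, 6}  B2 = {1, 5, 6}  B3 = {0, 1, 5}  B4 = {0, 1, 2}  B5 = {1, 2, 3}
Tree: B1–B2, B2–B3, B3–B4, B4–B5
The largest bag has 3 vertices, giving width 2; this decomposition certifies tw(G) ≤ 2. For the lower bound, G contains the cycle 1–4–6–5–0–2–3–1, so G is not a forest; only forests have treewidth ≤ 1, hence tw(G) ≥ 2. Hence tw(G) = 2 exactly.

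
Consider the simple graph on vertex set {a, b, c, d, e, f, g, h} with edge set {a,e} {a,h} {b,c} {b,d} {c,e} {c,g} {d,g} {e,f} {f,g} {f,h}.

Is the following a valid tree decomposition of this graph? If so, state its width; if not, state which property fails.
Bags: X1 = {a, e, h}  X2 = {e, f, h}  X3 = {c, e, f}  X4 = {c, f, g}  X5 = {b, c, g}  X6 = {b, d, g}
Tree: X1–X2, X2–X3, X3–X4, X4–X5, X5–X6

Yes; width 2.

Checking the three conditions: (i) the bags cover all of {a, b, c, d, e, f, g, h}; (ii) for each edge, some bag contains both endpoints; (iii) the bags containing any fixed vertex form a subtree. All hold, so the decomposition is valid with width 3 − 1 = 2.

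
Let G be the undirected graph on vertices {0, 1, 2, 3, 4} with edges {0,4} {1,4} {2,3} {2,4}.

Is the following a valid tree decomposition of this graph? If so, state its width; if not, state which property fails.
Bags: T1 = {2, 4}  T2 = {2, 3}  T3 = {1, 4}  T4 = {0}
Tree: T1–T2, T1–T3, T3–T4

No — edge (4,0) lies in no bag.

A tree decomposition must satisfy three properties: every vertex lies in some bag; for every edge, both endpoints lie together in some bag; and for every vertex, the bags containing it form a connected subtree. Here edge (4,0) lies in no bag, so the decomposition is invalid.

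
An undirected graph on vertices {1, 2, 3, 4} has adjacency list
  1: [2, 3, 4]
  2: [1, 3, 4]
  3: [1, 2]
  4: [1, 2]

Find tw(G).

2

A width-2 tree decomposition is:
Bags: B1 = {1, 2, 4}  B2 = {1, 2, 3}
Tree: B1–B2
Every bag has size at most 3, so the width is 3 − 1 = 2 and tw(G) ≤ 2. On the other hand G contains the 3-clique {1, 2, 3}. A clique must lie in a single bag of any decomposition, so no decomposition can have width below 2. Hence tw(G) = 2 exactly.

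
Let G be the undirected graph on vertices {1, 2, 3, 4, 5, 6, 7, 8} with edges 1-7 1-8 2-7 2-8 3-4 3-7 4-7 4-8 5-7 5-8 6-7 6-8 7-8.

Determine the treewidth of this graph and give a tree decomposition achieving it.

Each bag holds 3 vertices, so the decomposition has width 2, which upper-bounds the treewidth. On the other hand G contains the 3-clique {1, 7, 8}. A clique must lie in a single bag of any decomposition, so no decomposition can have width below 2. Combining the bounds, tw(G) = 2.

Treewidth 2.
One such decomposition:
Bags: B1 = {1, 7, 8}  B2 = {4, 7, 8}  B3 = {5, 7, 8}  B4 = {3, 4, 7}  B5 = {6, 7, 8}  B6 = {2, 7, 8}
Tree: B1–B2, B1–B3, B2–B4, B1–B5, B2–B6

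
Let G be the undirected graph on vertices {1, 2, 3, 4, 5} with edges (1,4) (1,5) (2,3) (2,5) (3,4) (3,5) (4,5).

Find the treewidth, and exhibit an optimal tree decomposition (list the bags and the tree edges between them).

Every bag has size at most 3, so the width is 3 − 1 = 2 and tw(G) ≤ 2. Conversely, {1, 4, 5} is a clique of size 3, and the vertices of any clique must share a bag in every tree decomposition; so some bag has ≥ 3 vertices and tw(G) ≥ 2. Combining the bounds, tw(G) = 2.

Treewidth 2.
One optimal decomposition is:
Bags: B1 = {3, 4, 5}  B2 = {1, 4, 5}  B3 = {2, 3, 5}
Tree: B1–B2, B1–B3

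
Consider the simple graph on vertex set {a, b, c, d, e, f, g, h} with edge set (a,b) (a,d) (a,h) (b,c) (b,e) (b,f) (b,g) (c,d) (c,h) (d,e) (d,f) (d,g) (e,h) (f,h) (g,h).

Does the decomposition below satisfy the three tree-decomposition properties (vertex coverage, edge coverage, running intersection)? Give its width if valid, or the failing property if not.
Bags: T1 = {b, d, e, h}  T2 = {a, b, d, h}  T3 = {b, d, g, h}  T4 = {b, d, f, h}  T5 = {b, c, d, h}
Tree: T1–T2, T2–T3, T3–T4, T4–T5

Every vertex of G appears in some bag (union = {a, b, c, d, e, f, g, h}); every edge is covered by a bag; and for each vertex v the set of bags containing v is connected in the bag tree. The decomposition is therefore valid. The largest bag has 4 vertices, so the width is 3.

Yes; width 3.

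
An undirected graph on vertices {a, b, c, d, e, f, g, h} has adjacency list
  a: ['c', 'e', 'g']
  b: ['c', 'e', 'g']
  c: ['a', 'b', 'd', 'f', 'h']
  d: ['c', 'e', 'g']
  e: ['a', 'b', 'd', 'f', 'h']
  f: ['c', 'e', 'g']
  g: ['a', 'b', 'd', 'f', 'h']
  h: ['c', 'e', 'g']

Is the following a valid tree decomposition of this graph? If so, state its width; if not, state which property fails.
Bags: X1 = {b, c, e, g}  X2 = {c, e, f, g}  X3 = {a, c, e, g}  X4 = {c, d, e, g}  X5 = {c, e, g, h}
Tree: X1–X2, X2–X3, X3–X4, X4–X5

Vertex coverage: the bags together contain {a, b, c, d, e, f, g, h}, the full vertex set. Edge coverage: each edge of G has both endpoints in at least one bag. Running intersection: for every vertex, the bags containing it form a connected subtree. All three properties hold, so this is a valid tree decomposition of width max|bag| − 1 = 3, and hence tw(G) ≤ 3.

Yes; width 3.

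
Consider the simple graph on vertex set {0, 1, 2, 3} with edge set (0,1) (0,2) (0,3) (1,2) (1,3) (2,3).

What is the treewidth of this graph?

A width-3 tree decomposition is:
Bags: B1 = {0, 1, 2, 3}
Tree: (single bag)
A single bag containing all 4 vertices is trivially a valid decomposition of width 3. On the other hand G contains the 4-clique {0, 1, 2, 3}. A clique must lie in a single bag of any decomposition, so no decomposition can have width below 3. The upper and lower bounds meet at 3, so that is the treewidth.

3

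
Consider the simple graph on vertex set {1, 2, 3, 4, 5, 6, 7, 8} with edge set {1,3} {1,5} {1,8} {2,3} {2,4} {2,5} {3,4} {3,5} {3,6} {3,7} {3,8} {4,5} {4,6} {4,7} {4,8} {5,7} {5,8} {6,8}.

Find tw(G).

3

A width-3 tree decomposition is:
Bags: B1 = {3, 4, 5, 8}  B2 = {1, 3, 5, 8}  B3 = {3, 4, 6, 8}  B4 = {3, 4, 5, 7}  B5 = {2, 3, 4, 5}
Tree: B1–B2, B1–B3, B1–B4, B1–B5
The largest bag has 4 vertices, giving width 3; this decomposition certifies tw(G) ≤ 3. For the lower bound, the 4 vertices {1, 3, 5, 8} are pairwise adjacent, and any tree decomposition puts a clique entirely inside one bag — forcing width ≥ 3. Therefore the treewidth is 3.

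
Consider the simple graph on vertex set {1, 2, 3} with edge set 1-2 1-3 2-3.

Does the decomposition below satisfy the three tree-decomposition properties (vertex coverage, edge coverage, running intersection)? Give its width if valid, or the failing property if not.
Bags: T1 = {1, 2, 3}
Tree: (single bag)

Yes; width 2.

Checking the three conditions: (i) the bags cover all of {1, 2, 3}; (ii) for each edge, some bag contains both endpoints; (iii) the bags containing any fixed vertex form a subtree. All hold, so the decomposition is valid with width 3 − 1 = 2.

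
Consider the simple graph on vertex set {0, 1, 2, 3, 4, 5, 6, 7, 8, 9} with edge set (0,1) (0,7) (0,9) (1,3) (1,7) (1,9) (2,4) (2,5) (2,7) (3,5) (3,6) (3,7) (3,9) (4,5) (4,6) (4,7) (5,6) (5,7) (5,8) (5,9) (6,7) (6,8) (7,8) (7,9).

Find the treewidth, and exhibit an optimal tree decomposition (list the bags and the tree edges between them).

Treewidth 3.
One such decomposition:
Bags: B1 = {3, 5, 6, 7}  B2 = {4, 5, 6, 7}  B3 = {2, 4, 5, 7}  B4 = {3, 5, 7, 9}  B5 = {5, 6, 7, 8}  B6 = {1, 3, 7, 9}  B7 = {0, 1, 7, 9}
Tree: B1–B2, B2–B3, B1–B4, B2–B5, B4–B6, B6–B7

Each bag holds 4 vertices, so the decomposition has width 3, which upper-bounds the treewidth. Conversely, {0, 1, 7, 9} is a clique of size 4, and the vertices of any clique must share a bag in every tree decomposition; so some bag has ≥ 4 vertices and tw(G) ≥ 3. Therefore the treewidth is 3.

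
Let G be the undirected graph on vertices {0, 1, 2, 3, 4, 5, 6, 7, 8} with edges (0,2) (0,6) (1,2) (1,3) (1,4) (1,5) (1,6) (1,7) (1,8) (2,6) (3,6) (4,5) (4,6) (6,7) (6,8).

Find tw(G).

A width-2 tree decomposition is:
Bags: B1 = {1, 2, 6}  B2 = {0, 2, 6}  B3 = {1, 6, 8}  B4 = {1, 4, 6}  B5 = {1, 3, 6}  B6 = {1, 4, 5}  B7 = {1, 6, 7}
Tree: B1–B2, B1–B3, B1–B4, B3–B5, B4–B6, B4–B7
The largest bag has 3 vertices, giving width 2; this decomposition certifies tw(G) ≤ 2. On the other hand G contains the 3-clique {0, 2, 6}. A clique must lie in a single bag of any decomposition, so no decomposition can have width below 2. Hence tw(G) = 2 exactly.

2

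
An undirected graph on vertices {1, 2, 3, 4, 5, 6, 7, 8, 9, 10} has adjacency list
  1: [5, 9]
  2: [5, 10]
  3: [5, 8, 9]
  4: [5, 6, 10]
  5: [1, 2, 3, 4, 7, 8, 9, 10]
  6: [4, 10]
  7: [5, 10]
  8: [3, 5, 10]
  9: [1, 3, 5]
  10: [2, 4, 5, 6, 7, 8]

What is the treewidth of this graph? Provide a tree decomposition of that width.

Treewidth 2.
One optimal decomposition is:
Bags: B1 = {3, 5, 8}  B2 = {5, 8, 10}  B3 = {5, 7, 10}  B4 = {3, 5, 9}  B5 = {1, 5, 9}  B6 = {4, 5, 10}  B7 = {2, 5, 10}  B8 = {4, 6, 10}
Tree: B1–B2, B2–B3, B1–B4, B4–B5, B3–B6, B6–B7, B6–B8

The largest bag has 3 vertices, giving width 2; this decomposition certifies tw(G) ≤ 2. Conversely, {1, 5, 9} is a clique of size 3, and the vertices of any clique must share a bag in every tree decomposition; so some bag has ≥ 3 vertices and tw(G) ≥ 2. Hence tw(G) = 2 exactly.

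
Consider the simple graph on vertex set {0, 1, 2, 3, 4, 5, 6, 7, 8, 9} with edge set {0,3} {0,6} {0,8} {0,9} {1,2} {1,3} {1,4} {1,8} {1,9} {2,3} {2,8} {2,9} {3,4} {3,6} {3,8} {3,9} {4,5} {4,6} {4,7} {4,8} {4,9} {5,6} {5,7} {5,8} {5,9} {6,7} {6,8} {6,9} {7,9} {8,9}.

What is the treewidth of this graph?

A width-4 tree decomposition is:
Bags: B1 = {4, 5, 6, 7, 9}  B2 = {4, 5, 6, 8, 9}  B3 = {3, 4, 6, 8, 9}  B4 = {0, 3, 6, 8, 9}  B5 = {1, 3, 4, 8, 9}  B6 = {1, 2, 3, 8, 9}
Tree: B1–B2, B2–B3, B3–B4, B3–B5, B5–B6
Each bag holds 5 vertices, so the decomposition has width 4, which upper-bounds the treewidth. For the lower bound, the 5 vertices {0, 3, 6, 8, 9} are pairwise adjacent, and any tree decomposition puts a clique entirely inside one bag — forcing width ≥ 4. The upper and lower bounds meet at 4, so that is the treewidth.

4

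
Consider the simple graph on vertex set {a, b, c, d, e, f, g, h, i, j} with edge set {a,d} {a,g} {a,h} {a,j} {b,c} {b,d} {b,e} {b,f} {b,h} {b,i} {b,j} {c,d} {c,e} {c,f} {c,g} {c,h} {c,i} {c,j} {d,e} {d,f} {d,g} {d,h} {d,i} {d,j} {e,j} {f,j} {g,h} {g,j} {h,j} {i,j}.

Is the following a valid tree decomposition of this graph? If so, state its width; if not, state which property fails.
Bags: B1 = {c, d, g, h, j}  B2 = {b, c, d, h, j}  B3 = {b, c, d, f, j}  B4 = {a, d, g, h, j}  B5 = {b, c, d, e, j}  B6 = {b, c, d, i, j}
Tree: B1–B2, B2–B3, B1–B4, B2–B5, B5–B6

Yes; width 4.

Checking the three conditions: (i) the bags cover all of {a, b, c, d, e, f, g, h, i, j}; (ii) for each edge, some bag contains both endpoints; (iii) the bags containing any fixed vertex form a subtree. All hold, so the decomposition is valid with width 5 − 1 = 4.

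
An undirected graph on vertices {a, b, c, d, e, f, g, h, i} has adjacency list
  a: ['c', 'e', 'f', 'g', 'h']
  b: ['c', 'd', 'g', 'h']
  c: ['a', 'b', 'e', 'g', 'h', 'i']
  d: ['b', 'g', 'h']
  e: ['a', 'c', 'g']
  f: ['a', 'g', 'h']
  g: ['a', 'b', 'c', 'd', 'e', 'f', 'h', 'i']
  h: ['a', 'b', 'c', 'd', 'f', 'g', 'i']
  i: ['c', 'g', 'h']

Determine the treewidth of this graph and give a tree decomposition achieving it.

Treewidth 3.
Bags: B1 = {a, c, e, g}  B2 = {a, c, g, h}  B3 = {a, f, g, h}  B4 = {b, c, g, h}  B5 = {b, d, g, h}  B6 = {c, g, h, i}
Tree: B1–B2, B2–B3, B2–B4, B4–B5, B4–B6

Each bag holds 4 vertices, so the decomposition has width 3, which upper-bounds the treewidth. On the other hand G contains the 4-clique {a, c, e, g}. A clique must lie in a single bag of any decomposition, so no decomposition can have width below 3. The upper and lower bounds meet at 3, so that is the treewidth.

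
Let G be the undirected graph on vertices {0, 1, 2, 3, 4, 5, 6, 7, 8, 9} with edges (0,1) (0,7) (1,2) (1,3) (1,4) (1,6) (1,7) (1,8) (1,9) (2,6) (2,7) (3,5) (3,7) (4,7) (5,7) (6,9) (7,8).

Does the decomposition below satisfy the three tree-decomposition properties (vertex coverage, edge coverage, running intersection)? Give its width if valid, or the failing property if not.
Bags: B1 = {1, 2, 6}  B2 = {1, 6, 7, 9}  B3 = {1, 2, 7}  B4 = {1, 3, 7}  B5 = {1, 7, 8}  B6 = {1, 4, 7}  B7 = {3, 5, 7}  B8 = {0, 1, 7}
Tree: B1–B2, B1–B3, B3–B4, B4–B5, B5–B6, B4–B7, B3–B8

A tree decomposition must satisfy three properties: every vertex lies in some bag; for every edge, both endpoints lie together in some bag; and for every vertex, the bags containing it form a connected subtree. Here bags containing vertex 7 are not connected in the tree, so the decomposition is invalid.

No — bags containing vertex 7 are not connected in the tree.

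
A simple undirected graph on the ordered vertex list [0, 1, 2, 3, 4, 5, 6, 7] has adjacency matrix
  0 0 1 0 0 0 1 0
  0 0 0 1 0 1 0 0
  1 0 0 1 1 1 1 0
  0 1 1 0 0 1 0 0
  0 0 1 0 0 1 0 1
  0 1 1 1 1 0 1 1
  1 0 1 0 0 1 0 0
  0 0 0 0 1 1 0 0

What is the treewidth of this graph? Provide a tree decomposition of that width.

Every bag has size at most 3, so the width is 3 − 1 = 2 and tw(G) ≤ 2. Conversely, {0, 2, 6} is a clique of size 3, and the vertices of any clique must share a bag in every tree decomposition; so some bag has ≥ 3 vertices and tw(G) ≥ 2. The upper and lower bounds meet at 2, so that is the treewidth.

Treewidth 2.
One optimal decomposition is:
Bags: B1 = {2, 4, 5}  B2 = {4, 5, 7}  B3 = {2, 5, 6}  B4 = {2, 3, 5}  B5 = {0, 2, 6}  B6 = {1, 3, 5}
Tree: B1–B2, B1–B3, B3–B4, B3–B5, B4–B6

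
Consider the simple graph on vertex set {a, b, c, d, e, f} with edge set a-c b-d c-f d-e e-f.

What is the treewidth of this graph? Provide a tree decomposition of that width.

Each bag holds 2 vertices, so the decomposition has width 1, which upper-bounds the treewidth. Any graph with an edge has treewidth ≥ 1, and G has the edge b–d. The upper and lower bounds meet at 1, so that is the treewidth.

Treewidth 1.
One such decomposition:
Bags: B1 = {b, d}  B2 = {d, e}  B3 = {e, f}  B4 = {c, f}  B5 = {a, c}
Tree: B1–B2, B2–B3, B3–B4, B4–B5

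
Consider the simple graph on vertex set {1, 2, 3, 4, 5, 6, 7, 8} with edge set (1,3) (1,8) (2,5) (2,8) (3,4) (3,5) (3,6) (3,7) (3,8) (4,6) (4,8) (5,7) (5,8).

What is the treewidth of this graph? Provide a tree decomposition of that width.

Every bag has size at most 3, so the width is 3 − 1 = 2 and tw(G) ≤ 2. For the lower bound, the 3 vertices {2, 5, 8} are pairwise adjacent, and any tree decomposition puts a clique entirely inside one bag — forcing width ≥ 2. Combining the bounds, tw(G) = 2.

Treewidth 2.
One optimal decomposition is:
Bags: B1 = {2, 5, 8}  B2 = {3, 5, 8}  B3 = {3, 4, 8}  B4 = {1, 3, 8}  B5 = {3, 5, 7}  B6 = {3, 4, 6}
Tree: B1–B2, B2–B3, B3–B4, B2–B5, B3–B6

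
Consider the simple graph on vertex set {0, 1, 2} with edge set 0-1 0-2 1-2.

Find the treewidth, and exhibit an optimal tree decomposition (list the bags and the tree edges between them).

Treewidth 2.
One such decomposition:
Bags: B1 = {0, 1, 2}
Tree: (single bag)

A single bag containing all 3 vertices is trivially a valid decomposition of width 2. On the other hand G contains the 3-clique {0, 1, 2}. A clique must lie in a single bag of any decomposition, so no decomposition can have width below 2. Combining the bounds, tw(G) = 2.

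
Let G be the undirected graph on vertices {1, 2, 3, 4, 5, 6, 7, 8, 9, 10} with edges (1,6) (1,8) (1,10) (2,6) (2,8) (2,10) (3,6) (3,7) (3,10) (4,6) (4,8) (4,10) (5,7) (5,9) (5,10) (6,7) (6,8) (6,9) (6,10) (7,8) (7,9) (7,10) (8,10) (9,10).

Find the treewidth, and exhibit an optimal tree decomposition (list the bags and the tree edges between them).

Each bag holds 4 vertices, so the decomposition has width 3, which upper-bounds the treewidth. Conversely, {5, 7, 9, 10} is a clique of size 4, and the vertices of any clique must share a bag in every tree decomposition; so some bag has ≥ 4 vertices and tw(G) ≥ 3. Combining the bounds, tw(G) = 3.

Treewidth 3.
One optimal decomposition is:
Bags: B1 = {6, 7, 8, 10}  B2 = {3, 6, 7, 10}  B3 = {1, 6, 8, 10}  B4 = {6, 7, 9, 10}  B5 = {2, 6, 8, 10}  B6 = {5, 7, 9, 10}  B7 = {4, 6, 8, 10}
Tree: B1–B2, B1–B3, B1–B4, B1–B5, B4–B6, B5–B7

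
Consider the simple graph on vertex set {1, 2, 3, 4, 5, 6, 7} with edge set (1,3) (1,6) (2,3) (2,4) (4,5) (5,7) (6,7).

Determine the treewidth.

2

A width-2 tree decomposition is:
Bags: B1 = {2, 3, 4}  B2 = {3, 4, 5}  B3 = {3, 5, 7}  B4 = {3, 6, 7}  B5 = {1, 3, 6}
Tree: B1–B2, B2–B3, B3–B4, B4–B5
The largest bag has 3 vertices, giving width 2; this decomposition certifies tw(G) ≤ 2. The edges 3–2–4–5–7–6–1–3 form a cycle, so G is not a tree and its treewidth is at least 2. Therefore the treewidth is 2.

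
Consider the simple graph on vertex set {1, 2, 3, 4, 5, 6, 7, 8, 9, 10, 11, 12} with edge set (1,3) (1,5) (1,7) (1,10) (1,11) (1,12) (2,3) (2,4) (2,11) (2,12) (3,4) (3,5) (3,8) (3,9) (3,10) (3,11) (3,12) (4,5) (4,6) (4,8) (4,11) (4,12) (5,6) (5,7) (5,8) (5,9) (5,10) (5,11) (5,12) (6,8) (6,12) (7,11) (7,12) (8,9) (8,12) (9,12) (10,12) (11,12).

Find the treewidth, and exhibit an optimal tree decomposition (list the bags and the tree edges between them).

Treewidth 4.
One such decomposition:
Bags: B1 = {1, 5, 7, 11, 12}  B2 = {1, 3, 5, 11, 12}  B3 = {3, 4, 5, 11, 12}  B4 = {1, 3, 5, 10, 12}  B5 = {3, 4, 5, 8, 12}  B6 = {4, 5, 6, 8, 12}  B7 = {2, 3, 4, 11, 12}  B8 = {3, 5, 8, 9, 12}
Tree: B1–B2, B2–B3, B2–B4, B3–B5, B5–B6, B3–B7, B5–B8

The largest bag has 5 vertices, giving width 4; this decomposition certifies tw(G) ≤ 4. Conversely, {2, 3, 4, 11, 12} is a clique of size 5, and the vertices of any clique must share a bag in every tree decomposition; so some bag has ≥ 5 vertices and tw(G) ≥ 4. The upper and lower bounds meet at 4, so that is the treewidth.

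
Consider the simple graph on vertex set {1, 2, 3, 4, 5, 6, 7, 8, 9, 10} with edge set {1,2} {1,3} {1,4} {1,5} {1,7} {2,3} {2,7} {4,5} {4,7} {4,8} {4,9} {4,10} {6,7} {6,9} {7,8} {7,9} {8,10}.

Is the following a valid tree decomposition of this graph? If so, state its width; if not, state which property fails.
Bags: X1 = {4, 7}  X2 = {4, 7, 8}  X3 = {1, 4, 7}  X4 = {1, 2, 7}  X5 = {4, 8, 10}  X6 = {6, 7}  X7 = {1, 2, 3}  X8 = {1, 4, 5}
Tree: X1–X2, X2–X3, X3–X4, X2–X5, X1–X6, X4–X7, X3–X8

No — vertex 9 appears in no bag.

A tree decomposition must satisfy three properties: every vertex lies in some bag; for every edge, both endpoints lie together in some bag; and for every vertex, the bags containing it form a connected subtree. Here vertex 9 appears in no bag, so the decomposition is invalid.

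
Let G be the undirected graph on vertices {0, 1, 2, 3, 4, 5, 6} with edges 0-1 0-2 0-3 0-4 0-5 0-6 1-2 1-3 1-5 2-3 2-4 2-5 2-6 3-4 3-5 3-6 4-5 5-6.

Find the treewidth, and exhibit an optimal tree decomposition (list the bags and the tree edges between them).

Treewidth 4.
Bags: B1 = {0, 2, 3, 5, 6}  B2 = {0, 1, 2, 3, 5}  B3 = {0, 2, 3, 4, 5}
Tree: B1–B2, B2–B3

Each bag holds 5 vertices, so the decomposition has width 4, which upper-bounds the treewidth. For the lower bound, the 5 vertices {0, 1, 2, 3, 5} are pairwise adjacent, and any tree decomposition puts a clique entirely inside one bag — forcing width ≥ 4. Combining the bounds, tw(G) = 4.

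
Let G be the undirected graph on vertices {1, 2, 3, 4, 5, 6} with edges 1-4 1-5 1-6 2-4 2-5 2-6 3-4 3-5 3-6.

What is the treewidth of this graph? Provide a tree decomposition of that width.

Every bag has size at most 4, so the width is 4 − 1 = 3 and tw(G) ≤ 3. For the lower bound: the 4 vertex sets {1,4}, {3,6}, {2}, {5} are disjoint, each induces a connected subgraph, and every pair is joined by at least one edge of G. Contracting each set to a single vertex therefore yields K_{4} as a minor, and since treewidth is minor-monotone, tw(G) ≥ tw(K_{4}) = 3. The upper and lower bounds meet at 3, so that is the treewidth.

Treewidth 3.
One such decomposition:
Bags: B1 = {1, 2, 3, 4}  B2 = {1, 2, 3, 6}  B3 = {1, 2, 3, 5}
Tree: B1–B2, B2–B3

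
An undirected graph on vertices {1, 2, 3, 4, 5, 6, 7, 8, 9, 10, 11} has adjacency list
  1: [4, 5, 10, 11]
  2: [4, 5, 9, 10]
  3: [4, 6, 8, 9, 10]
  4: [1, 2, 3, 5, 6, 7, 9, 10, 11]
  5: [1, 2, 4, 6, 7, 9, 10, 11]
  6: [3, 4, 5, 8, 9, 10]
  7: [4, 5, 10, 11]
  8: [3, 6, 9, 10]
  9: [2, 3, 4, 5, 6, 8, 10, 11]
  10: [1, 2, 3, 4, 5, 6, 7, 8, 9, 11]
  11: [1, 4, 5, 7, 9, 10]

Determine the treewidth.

4

A width-4 tree decomposition is:
Bags: B1 = {4, 5, 9, 10, 11}  B2 = {1, 4, 5, 10, 11}  B3 = {2, 4, 5, 9, 10}  B4 = {4, 5, 7, 10, 11}  B5 = {4, 5, 6, 9, 10}  B6 = {3, 4, 6, 9, 10}  B7 = {3, 6, 8, 9, 10}
Tree: B1–B2, B1–B3, B2–B4, B3–B5, B5–B6, B6–B7
Each bag holds 5 vertices, so the decomposition has width 4, which upper-bounds the treewidth. On the other hand G contains the 5-clique {3, 6, 8, 9, 10}. A clique must lie in a single bag of any decomposition, so no decomposition can have width below 4. Combining the bounds, tw(G) = 4.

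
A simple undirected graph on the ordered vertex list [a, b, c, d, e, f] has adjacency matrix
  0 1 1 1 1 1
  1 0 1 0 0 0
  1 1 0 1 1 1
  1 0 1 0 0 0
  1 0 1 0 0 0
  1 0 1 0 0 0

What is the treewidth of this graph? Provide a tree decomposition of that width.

Each bag holds 3 vertices, so the decomposition has width 2, which upper-bounds the treewidth. On the other hand G contains the 3-clique {a, c, d}. A clique must lie in a single bag of any decomposition, so no decomposition can have width below 2. The upper and lower bounds meet at 2, so that is the treewidth.

Treewidth 2.
Bags: B1 = {a, c, d}  B2 = {a, c, e}  B3 = {a, b, c}  B4 = {a, c, f}
Tree: B1–B2, B1–B3, B1–B4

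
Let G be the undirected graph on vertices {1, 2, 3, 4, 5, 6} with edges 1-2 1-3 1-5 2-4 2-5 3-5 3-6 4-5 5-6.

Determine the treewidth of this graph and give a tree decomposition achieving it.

Each bag holds 3 vertices, so the decomposition has width 2, which upper-bounds the treewidth. For the lower bound, the 3 vertices {1, 2, 5} are pairwise adjacent, and any tree decomposition puts a clique entirely inside one bag — forcing width ≥ 2. Therefore the treewidth is 2.

Treewidth 2.
One optimal decomposition is:
Bags: B1 = {1, 3, 5}  B2 = {1, 2, 5}  B3 = {3, 5, 6}  B4 = {2, 4, 5}
Tree: B1–B2, B1–B3, B2–B4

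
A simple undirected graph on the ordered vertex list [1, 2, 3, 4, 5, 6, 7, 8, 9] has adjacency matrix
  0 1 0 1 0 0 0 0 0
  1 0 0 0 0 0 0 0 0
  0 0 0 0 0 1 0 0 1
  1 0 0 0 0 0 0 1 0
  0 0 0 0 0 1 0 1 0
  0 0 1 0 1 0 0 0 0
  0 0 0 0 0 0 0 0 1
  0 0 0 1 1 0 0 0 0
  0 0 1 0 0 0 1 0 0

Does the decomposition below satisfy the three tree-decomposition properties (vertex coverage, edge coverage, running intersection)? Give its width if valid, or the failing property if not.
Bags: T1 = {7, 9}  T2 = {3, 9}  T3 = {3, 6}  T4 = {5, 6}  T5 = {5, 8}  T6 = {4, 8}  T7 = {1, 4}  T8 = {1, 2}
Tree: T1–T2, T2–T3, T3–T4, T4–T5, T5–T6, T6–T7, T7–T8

Yes; width 1.

Vertex coverage: the bags together contain {1, 2, 3, 4, 5, 6, 7, 8, 9}, the full vertex set. Edge coverage: each edge of G has both endpoints in at least one bag. Running intersection: for every vertex, the bags containing it form a connected subtree. All three properties hold, so this is a valid tree decomposition of width max|bag| − 1 = 1, and hence tw(G) ≤ 1.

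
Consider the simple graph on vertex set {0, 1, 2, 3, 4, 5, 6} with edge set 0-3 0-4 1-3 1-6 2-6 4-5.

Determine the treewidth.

1

A width-1 tree decomposition is:
Bags: B1 = {2, 6}  B2 = {1, 6}  B3 = {1, 3}  B4 = {0, 3}  B5 = {0, 4}  B6 = {4, 5}
Tree: B1–B2, B2–B3, B3–B4, B4–B5, B5–B6
Each bag holds 2 vertices, so the decomposition has width 1, which upper-bounds the treewidth. Any graph with an edge has treewidth ≥ 1, and G has the edge 2–6. Hence tw(G) = 1 exactly.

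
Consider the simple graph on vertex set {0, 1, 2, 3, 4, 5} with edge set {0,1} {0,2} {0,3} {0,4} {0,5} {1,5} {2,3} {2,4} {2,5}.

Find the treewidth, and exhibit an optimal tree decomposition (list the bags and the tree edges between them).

Treewidth 2.
Bags: B1 = {0, 2, 5}  B2 = {0, 2, 4}  B3 = {0, 1, 5}  B4 = {0, 2, 3}
Tree: B1–B2, B1–B3, B1–B4

The largest bag has 3 vertices, giving width 2; this decomposition certifies tw(G) ≤ 2. For the lower bound, the 3 vertices {0, 1, 5} are pairwise adjacent, and any tree decomposition puts a clique entirely inside one bag — forcing width ≥ 2. Therefore the treewidth is 2.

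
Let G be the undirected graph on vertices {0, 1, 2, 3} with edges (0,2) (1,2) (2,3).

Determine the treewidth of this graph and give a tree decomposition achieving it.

Each bag holds 2 vertices, so the decomposition has width 1, which upper-bounds the treewidth. Since G has at least one edge (e.g. 1–2), it is not an edgeless graph, so tw(G) ≥ 1. Hence tw(G) = 1 exactly.

Treewidth 1.
One such decomposition:
Bags: B1 = {1, 2}  B2 = {2, 3}  B3 = {0, 2}
Tree: B1–B2, B1–B3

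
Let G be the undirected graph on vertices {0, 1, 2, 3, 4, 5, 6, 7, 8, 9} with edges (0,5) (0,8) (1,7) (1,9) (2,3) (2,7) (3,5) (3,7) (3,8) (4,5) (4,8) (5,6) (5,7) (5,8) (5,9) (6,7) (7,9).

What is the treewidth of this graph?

A width-2 tree decomposition is:
Bags: B1 = {3, 5, 8}  B2 = {3, 5, 7}  B3 = {4, 5, 8}  B4 = {5, 7, 9}  B5 = {5, 6, 7}  B6 = {0, 5, 8}  B7 = {2, 3, 7}  B8 = {1, 7, 9}
Tree: B1–B2, B1–B3, B2–B4, B4–B5, B3–B6, B2–B7, B4–B8
The largest bag has 3 vertices, giving width 2; this decomposition certifies tw(G) ≤ 2. Conversely, {1, 7, 9} is a clique of size 3, and the vertices of any clique must share a bag in every tree decomposition; so some bag has ≥ 3 vertices and tw(G) ≥ 2. The upper and lower bounds meet at 2, so that is the treewidth.

2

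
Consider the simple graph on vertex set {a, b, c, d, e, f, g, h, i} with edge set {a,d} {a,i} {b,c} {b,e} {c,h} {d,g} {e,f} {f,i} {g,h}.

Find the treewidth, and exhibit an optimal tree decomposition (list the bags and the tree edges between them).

Each bag holds 3 vertices, so the decomposition has width 2, which upper-bounds the treewidth. Since b–e–f–i–a–d–g–h–c–b is a cycle in G, G is not acyclic. Forests are exactly the graphs of treewidth ≤ 1, so tw(G) ≥ 2. Hence tw(G) = 2 exactly.

Treewidth 2.
One such decomposition:
Bags: B1 = {b, e, f}  B2 = {b, f, i}  B3 = {a, b, i}  B4 = {a, b, d}  B5 = {b, d, g}  B6 = {b, g, h}  B7 = {b, c, h}
Tree: B1–B2, B2–B3, B3–B4, B4–B5, B5–B6, B6–B7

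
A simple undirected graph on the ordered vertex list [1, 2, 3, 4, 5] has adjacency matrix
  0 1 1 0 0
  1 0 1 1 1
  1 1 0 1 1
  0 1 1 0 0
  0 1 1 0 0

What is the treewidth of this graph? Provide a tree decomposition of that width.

Every bag has size at most 3, so the width is 3 − 1 = 2 and tw(G) ≤ 2. On the other hand G contains the 3-clique {1, 2, 3}. A clique must lie in a single bag of any decomposition, so no decomposition can have width below 2. The upper and lower bounds meet at 2, so that is the treewidth.

Treewidth 2.
One such decomposition:
Bags: B1 = {2, 3, 4}  B2 = {1, 2, 3}  B3 = {2, 3, 5}
Tree: B1–B2, B2–B3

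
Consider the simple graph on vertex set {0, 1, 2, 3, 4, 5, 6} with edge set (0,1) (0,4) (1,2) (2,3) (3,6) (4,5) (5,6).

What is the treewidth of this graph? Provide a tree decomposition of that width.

The largest bag has 3 vertices, giving width 2; this decomposition certifies tw(G) ≤ 2. The edges 6–3–2–1–0–4–5–6 form a cycle, so G is not a tree and its treewidth is at least 2. Therefore the treewidth is 2.

Treewidth 2.
Bags: B1 = {2, 3, 6}  B2 = {1, 2, 6}  B3 = {0, 1, 6}  B4 = {0, 4, 6}  B5 = {4, 5, 6}
Tree: B1–B2, B2–B3, B3–B4, B4–B5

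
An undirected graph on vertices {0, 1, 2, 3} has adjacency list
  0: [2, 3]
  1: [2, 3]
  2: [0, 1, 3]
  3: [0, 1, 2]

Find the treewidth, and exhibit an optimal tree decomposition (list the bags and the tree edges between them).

Treewidth 2.
Bags: B1 = {0, 2, 3}  B2 = {1, 2, 3}
Tree: B1–B2

Each bag holds 3 vertices, so the decomposition has width 2, which upper-bounds the treewidth. For the lower bound, the 3 vertices {0, 2, 3} are pairwise adjacent, and any tree decomposition puts a clique entirely inside one bag — forcing width ≥ 2. Hence tw(G) = 2 exactly.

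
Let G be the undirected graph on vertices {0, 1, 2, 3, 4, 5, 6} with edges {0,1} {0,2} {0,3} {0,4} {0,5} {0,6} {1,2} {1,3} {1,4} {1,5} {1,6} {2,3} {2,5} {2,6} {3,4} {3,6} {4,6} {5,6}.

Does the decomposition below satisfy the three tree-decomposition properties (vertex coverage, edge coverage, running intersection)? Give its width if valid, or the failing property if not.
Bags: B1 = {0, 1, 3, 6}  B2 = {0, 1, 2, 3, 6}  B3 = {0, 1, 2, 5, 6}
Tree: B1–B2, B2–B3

A tree decomposition must satisfy three properties: every vertex lies in some bag; for every edge, both endpoints lie together in some bag; and for every vertex, the bags containing it form a connected subtree. Here vertex 4 appears in no bag, so the decomposition is invalid.

No — vertex 4 appears in no bag.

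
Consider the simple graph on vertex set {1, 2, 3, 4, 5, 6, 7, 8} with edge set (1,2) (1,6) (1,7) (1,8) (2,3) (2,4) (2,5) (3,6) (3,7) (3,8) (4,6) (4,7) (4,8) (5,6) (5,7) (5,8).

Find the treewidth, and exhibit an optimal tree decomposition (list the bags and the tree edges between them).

Treewidth 4.
One optimal decomposition is:
Bags: B1 = {2, 3, 6, 7, 8}  B2 = {1, 2, 6, 7, 8}  B3 = {2, 4, 6, 7, 8}  B4 = {2, 5, 6, 7, 8}
Tree: B1–B2, B2–B3, B3–B4

Every bag has size at most 5, so the width is 5 − 1 = 4 and tw(G) ≤ 4. For the lower bound: the 5 vertex sets {3,7}, {1,8}, {4,6}, {2}, {5} are disjoint, each induces a connected subgraph, and every pair is joined by at least one edge of G. Contracting each set to a single vertex therefore yields K_{5} as a minor, and since treewidth is minor-monotone, tw(G) ≥ tw(K_{5}) = 4. Therefore the treewidth is 4.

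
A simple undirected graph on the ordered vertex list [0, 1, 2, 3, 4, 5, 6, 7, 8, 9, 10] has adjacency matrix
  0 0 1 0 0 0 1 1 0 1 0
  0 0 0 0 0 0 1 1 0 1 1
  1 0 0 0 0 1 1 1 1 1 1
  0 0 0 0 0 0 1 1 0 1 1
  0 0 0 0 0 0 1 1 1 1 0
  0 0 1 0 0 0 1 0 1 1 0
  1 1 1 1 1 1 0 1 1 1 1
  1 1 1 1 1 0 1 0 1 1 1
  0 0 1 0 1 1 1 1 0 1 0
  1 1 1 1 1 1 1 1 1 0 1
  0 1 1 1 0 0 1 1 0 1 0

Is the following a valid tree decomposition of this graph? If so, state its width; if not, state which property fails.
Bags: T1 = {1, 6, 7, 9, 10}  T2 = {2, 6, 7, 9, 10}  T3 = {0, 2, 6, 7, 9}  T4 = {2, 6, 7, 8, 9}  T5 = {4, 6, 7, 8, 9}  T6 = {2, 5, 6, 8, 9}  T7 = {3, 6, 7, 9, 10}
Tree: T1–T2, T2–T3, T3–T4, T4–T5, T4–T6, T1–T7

Yes; width 4.

Every vertex of G appears in some bag (union = {0, 1, 2, 3, 4, 5, 6, 7, 8, 9, 10}); every edge is covered by a bag; and for each vertex v the set of bags containing v is connected in the bag tree. The decomposition is therefore valid. The largest bag has 5 vertices, so the width is 4.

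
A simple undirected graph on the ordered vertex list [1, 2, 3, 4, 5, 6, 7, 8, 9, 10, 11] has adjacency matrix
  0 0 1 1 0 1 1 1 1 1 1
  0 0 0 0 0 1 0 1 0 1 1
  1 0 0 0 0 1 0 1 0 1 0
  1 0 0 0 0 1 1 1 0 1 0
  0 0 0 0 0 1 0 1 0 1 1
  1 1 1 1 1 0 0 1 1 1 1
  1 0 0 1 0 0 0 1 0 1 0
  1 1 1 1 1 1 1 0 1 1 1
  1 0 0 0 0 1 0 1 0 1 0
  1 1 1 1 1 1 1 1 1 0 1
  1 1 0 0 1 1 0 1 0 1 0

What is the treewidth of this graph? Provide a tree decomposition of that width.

Treewidth 4.
One optimal decomposition is:
Bags: B1 = {1, 3, 6, 8, 10}  B2 = {1, 6, 8, 10, 11}  B3 = {1, 6, 8, 9, 10}  B4 = {1, 4, 6, 8, 10}  B5 = {2, 6, 8, 10, 11}  B6 = {1, 4, 7, 8, 10}  B7 = {5, 6, 8, 10, 11}
Tree: B1–B2, B2–B3, B3–B4, B2–B5, B4–B6, B2–B7

The largest bag has 5 vertices, giving width 4; this decomposition certifies tw(G) ≤ 4. On the other hand G contains the 5-clique {1, 3, 6, 8, 10}. A clique must lie in a single bag of any decomposition, so no decomposition can have width below 4. Hence tw(G) = 4 exactly.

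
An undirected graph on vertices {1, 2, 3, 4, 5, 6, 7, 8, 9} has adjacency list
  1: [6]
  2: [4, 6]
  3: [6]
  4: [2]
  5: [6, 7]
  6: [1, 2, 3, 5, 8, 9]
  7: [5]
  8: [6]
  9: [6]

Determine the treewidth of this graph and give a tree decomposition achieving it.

The largest bag has 2 vertices, giving width 1; this decomposition certifies tw(G) ≤ 1. Any graph with an edge has treewidth ≥ 1, and G has the edge 6–1. Therefore the treewidth is 1.

Treewidth 1.
One such decomposition:
Bags: B1 = {1, 6}  B2 = {6, 8}  B3 = {3, 6}  B4 = {2, 6}  B5 = {6, 9}  B6 = {2, 4}  B7 = {5, 6}  B8 = {5, 7}
Tree: B1–B2, B1–B3, B3–B4, B2–B5, B4–B6, B3–B7, B7–B8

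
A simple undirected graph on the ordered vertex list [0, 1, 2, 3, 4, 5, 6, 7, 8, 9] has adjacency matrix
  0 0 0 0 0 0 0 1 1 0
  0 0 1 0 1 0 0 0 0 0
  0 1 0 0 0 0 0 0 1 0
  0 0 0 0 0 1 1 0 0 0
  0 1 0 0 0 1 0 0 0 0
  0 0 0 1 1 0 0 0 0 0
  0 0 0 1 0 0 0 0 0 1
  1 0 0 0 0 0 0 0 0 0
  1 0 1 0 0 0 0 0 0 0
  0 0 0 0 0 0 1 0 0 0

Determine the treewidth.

1

A width-1 tree decomposition is:
Bags: B1 = {6, 9}  B2 = {3, 6}  B3 = {3, 5}  B4 = {4, 5}  B5 = {1, 4}  B6 = {1, 2}  B7 = {2, 8}  B8 = {0, 8}  B9 = {0, 7}
Tree: B1–B2, B2–B3, B3–B4, B4–B5, B5–B6, B6–B7, B7–B8, B8–B9
The largest bag has 2 vertices, giving width 1; this decomposition certifies tw(G) ≤ 1. G has an edge, so its treewidth is at least 1. Combining the bounds, tw(G) = 1.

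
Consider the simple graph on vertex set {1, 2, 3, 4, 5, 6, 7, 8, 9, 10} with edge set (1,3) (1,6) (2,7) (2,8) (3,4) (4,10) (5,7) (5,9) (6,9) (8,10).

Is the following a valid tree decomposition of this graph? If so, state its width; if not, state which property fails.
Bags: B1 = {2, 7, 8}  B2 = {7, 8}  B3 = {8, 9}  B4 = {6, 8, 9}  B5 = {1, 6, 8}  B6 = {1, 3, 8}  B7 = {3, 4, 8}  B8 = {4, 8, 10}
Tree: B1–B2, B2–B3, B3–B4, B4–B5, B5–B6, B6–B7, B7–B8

No — vertex 5 appears in no bag.

A tree decomposition must satisfy three properties: every vertex lies in some bag; for every edge, both endpoints lie together in some bag; and for every vertex, the bags containing it form a connected subtree. Here vertex 5 appears in no bag, so the decomposition is invalid.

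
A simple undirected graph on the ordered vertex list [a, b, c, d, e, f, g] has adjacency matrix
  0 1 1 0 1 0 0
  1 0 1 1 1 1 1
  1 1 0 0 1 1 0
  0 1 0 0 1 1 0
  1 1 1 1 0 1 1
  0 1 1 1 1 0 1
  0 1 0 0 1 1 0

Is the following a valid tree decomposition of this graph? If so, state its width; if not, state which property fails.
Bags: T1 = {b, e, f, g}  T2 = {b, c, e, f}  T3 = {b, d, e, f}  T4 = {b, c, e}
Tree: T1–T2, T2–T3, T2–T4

No — vertex a appears in no bag.

A tree decomposition must satisfy three properties: every vertex lies in some bag; for every edge, both endpoints lie together in some bag; and for every vertex, the bags containing it form a connected subtree. Here vertex a appears in no bag, so the decomposition is invalid.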